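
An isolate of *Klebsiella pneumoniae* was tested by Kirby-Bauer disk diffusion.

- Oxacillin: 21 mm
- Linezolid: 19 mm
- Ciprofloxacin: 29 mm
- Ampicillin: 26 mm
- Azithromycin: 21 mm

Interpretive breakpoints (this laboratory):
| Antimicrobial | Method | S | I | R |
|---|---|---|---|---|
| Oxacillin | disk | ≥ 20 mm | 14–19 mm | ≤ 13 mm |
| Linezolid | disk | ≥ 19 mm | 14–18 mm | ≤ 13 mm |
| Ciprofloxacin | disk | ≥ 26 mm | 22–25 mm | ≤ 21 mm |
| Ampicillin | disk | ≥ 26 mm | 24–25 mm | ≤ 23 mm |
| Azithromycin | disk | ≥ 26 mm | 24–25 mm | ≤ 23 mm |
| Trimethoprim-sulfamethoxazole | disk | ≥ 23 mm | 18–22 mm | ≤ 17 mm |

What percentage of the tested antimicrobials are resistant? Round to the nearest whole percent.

Oxacillin: 21 mm is ≥ 20 mm — Susceptible
Linezolid (19 mm) ≥ 19 mm — S
Ciprofloxacin 29 mm: ≥ 26 mm → Susceptible
Ampicillin: 26 mm is ≥ 26 mm ⇒ S
Azithromycin: 21 mm is ≤ 23 mm ⇒ Resistant
Resistant: 1/5

20%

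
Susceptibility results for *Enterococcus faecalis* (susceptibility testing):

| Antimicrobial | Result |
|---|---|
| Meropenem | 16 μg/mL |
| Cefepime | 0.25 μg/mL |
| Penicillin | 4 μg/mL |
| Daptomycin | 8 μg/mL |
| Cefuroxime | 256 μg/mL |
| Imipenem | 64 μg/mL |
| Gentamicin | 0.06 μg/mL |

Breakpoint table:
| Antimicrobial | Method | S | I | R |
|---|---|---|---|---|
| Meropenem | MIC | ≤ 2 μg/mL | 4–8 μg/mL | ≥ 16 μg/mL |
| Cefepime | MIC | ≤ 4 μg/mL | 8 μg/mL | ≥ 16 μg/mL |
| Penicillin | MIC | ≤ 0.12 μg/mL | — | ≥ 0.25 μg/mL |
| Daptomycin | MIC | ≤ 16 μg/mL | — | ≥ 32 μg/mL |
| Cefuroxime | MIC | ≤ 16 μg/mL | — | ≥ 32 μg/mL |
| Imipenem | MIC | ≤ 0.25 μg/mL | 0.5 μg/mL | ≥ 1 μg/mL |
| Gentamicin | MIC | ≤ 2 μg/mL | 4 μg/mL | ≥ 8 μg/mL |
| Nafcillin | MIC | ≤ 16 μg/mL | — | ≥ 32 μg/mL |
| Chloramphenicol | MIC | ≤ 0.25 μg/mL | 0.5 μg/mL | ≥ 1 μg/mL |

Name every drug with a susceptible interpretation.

cefepime, daptomycin, gentamicin

Meropenem (16 μg/mL) ≥ 16 μg/mL — R
Cefepime 0.25 μg/mL: ≤ 4 μg/mL → S
Penicillin: 4 μg/mL is ≥ 0.25 μg/mL → Resistant
Daptomycin (8 μg/mL) ≤ 16 μg/mL ⇒ S
Cefuroxime: 256 μg/mL is ≥ 32 μg/mL ⇒ R
Imipenem 64 μg/mL: ≥ 1 μg/mL — resistant
Gentamicin: 0.06 μg/mL is ≤ 2 μg/mL ⇒ Susceptible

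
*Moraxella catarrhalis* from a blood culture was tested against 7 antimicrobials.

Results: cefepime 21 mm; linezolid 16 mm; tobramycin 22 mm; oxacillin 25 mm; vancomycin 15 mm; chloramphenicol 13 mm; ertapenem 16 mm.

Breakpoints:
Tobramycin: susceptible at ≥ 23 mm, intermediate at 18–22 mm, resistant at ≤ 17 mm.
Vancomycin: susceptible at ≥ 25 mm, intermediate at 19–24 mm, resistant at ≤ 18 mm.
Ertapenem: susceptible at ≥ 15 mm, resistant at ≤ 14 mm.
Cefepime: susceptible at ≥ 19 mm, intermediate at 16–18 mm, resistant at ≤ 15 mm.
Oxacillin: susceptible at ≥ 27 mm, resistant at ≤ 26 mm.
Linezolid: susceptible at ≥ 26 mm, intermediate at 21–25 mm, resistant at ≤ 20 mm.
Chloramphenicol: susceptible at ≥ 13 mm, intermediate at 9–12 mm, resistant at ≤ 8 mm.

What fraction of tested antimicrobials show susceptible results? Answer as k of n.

Cefepime: 21 mm is ≥ 19 mm → S
Linezolid 16 mm: ≤ 20 mm → resistant
Tobramycin 22 mm: in 18–22 mm — Intermediate
Oxacillin (25 mm) ≤ 26 mm ⇒ R
Vancomycin 15 mm: ≤ 18 mm → resistant
Chloramphenicol 13 mm: ≥ 13 mm — Susceptible
Ertapenem 16 mm: ≥ 15 mm — S
Susceptible: 3/7

3 of 7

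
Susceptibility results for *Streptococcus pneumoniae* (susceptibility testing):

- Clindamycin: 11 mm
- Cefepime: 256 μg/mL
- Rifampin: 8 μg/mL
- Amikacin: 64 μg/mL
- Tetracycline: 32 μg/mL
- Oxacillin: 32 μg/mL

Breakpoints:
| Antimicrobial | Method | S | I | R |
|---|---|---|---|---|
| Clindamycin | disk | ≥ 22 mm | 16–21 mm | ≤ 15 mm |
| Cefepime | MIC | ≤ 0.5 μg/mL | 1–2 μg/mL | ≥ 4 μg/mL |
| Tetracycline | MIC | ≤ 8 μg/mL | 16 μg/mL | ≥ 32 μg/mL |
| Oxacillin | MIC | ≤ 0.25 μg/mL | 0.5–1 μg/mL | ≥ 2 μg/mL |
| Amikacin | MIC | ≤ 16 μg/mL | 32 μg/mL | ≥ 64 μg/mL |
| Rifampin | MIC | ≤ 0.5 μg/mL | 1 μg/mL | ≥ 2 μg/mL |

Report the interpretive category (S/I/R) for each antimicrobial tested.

Clindamycin: 11 mm is ≤ 15 mm — Resistant
Cefepime: 256 μg/mL is ≥ 4 μg/mL → Resistant
Rifampin: 8 μg/mL is ≥ 2 μg/mL ⇒ Resistant
Amikacin: 64 μg/mL is ≥ 64 μg/mL ⇒ R
Tetracycline 32 μg/mL: ≥ 32 μg/mL ⇒ Resistant
Oxacillin: 32 μg/mL is ≥ 2 μg/mL ⇒ resistant

R, R, R, R, R, R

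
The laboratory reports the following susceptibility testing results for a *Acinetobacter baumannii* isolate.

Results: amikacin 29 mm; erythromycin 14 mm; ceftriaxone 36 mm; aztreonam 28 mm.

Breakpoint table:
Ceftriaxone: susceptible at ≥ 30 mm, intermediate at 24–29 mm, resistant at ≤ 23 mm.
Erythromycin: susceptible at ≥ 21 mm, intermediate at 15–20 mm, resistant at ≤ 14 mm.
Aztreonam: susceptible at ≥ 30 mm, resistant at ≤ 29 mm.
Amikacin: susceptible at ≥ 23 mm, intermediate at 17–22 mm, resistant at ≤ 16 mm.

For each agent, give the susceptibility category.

S, R, S, R

Amikacin (29 mm) ≥ 23 mm — Susceptible
Erythromycin (14 mm) ≤ 14 mm ⇒ resistant
Ceftriaxone 36 mm: ≥ 30 mm → susceptible
Aztreonam 28 mm: ≤ 29 mm → R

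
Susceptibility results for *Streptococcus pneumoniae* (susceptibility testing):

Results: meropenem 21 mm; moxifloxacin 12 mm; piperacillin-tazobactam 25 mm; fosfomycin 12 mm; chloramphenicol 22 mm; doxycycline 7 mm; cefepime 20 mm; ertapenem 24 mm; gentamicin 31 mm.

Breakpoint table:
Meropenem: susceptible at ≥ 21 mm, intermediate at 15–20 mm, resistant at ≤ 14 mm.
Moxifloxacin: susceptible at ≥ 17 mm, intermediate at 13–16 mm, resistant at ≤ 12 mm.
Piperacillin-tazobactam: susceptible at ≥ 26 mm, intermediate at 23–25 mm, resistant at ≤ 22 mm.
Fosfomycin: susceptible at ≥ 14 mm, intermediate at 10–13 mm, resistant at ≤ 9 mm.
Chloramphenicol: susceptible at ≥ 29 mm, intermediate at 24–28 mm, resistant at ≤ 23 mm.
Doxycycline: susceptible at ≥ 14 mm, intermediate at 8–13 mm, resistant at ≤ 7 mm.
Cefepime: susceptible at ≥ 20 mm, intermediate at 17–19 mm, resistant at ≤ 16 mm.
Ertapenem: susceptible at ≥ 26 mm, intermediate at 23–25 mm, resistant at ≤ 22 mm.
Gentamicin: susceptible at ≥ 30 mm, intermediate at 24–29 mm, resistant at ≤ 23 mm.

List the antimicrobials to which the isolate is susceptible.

Meropenem: 21 mm is ≥ 21 mm ⇒ susceptible
Moxifloxacin 12 mm: ≤ 12 mm ⇒ Resistant
Piperacillin-tazobactam 25 mm: in 23–25 mm — Intermediate
Fosfomycin (12 mm) in 10–13 mm — Intermediate
Chloramphenicol 22 mm: ≤ 23 mm → resistant
Doxycycline: 7 mm is ≤ 7 mm ⇒ R
Cefepime (20 mm) ≥ 20 mm → susceptible
Ertapenem: 24 mm is in 23–25 mm ⇒ I
Gentamicin (31 mm) ≥ 30 mm ⇒ S

meropenem, cefepime, gentamicin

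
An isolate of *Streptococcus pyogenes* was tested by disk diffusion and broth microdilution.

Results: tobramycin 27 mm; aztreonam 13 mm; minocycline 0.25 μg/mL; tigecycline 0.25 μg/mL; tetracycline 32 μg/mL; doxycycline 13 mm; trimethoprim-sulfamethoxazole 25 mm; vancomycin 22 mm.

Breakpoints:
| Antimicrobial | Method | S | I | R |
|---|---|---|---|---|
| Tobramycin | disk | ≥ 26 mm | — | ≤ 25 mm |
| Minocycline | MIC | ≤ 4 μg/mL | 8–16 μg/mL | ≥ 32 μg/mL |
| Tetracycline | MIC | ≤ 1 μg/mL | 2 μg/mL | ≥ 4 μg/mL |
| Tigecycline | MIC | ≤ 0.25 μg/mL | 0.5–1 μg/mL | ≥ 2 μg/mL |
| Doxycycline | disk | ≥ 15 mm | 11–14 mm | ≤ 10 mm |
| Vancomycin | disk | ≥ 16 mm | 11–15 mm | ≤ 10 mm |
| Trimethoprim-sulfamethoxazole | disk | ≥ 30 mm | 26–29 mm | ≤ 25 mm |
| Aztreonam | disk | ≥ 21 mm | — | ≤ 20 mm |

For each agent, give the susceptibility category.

S, R, S, S, R, I, R, S

Tobramycin 27 mm: ≥ 26 mm — Susceptible
Aztreonam (13 mm) ≤ 20 mm → R
Minocycline 0.25 μg/mL: ≤ 4 μg/mL ⇒ susceptible
Tigecycline: 0.25 μg/mL is ≤ 0.25 μg/mL ⇒ susceptible
Tetracycline: 32 μg/mL is ≥ 4 μg/mL → R
Doxycycline 13 mm: in 11–14 mm → I
Trimethoprim-sulfamethoxazole: 25 mm is ≤ 25 mm — Resistant
Vancomycin 22 mm: ≥ 16 mm — Susceptible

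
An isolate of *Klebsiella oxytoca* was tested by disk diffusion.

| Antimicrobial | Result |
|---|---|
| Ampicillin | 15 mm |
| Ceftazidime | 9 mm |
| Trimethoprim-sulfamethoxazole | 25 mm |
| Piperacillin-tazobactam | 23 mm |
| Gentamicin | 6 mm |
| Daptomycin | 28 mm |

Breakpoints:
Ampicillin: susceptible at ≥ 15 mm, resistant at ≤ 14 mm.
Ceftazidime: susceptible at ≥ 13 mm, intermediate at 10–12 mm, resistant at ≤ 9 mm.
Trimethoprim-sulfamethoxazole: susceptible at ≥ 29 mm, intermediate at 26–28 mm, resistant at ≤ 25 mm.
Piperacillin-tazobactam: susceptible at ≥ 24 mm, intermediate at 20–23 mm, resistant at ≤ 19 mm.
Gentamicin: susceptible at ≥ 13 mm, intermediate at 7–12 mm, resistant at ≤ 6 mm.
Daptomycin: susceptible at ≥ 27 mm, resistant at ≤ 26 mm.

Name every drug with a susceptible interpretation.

Ampicillin: 15 mm is ≥ 15 mm → susceptible
Ceftazidime: 9 mm is ≤ 9 mm ⇒ Resistant
Trimethoprim-sulfamethoxazole: 25 mm is ≤ 25 mm ⇒ Resistant
Piperacillin-tazobactam 23 mm: in 20–23 mm — intermediate
Gentamicin: 6 mm is ≤ 6 mm — R
Daptomycin (28 mm) ≥ 27 mm — susceptible

ampicillin, daptomycin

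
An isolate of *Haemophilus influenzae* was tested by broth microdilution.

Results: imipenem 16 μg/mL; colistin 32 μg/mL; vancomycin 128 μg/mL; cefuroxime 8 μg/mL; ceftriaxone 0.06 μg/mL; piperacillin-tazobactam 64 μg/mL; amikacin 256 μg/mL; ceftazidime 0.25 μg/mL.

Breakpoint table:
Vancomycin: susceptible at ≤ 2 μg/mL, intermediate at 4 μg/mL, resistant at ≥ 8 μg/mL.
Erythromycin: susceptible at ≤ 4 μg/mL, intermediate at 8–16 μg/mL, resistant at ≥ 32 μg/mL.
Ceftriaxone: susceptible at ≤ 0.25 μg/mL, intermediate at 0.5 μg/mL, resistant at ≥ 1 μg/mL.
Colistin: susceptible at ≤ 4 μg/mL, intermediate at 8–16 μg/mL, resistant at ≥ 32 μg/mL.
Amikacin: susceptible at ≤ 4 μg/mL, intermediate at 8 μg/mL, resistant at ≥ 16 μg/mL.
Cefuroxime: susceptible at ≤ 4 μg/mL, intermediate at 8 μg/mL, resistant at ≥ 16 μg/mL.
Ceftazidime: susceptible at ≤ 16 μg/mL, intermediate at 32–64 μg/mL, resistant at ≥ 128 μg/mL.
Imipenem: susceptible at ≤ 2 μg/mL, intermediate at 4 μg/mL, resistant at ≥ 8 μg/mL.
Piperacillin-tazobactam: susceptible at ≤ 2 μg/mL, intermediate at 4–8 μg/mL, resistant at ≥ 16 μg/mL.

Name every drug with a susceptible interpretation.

ceftriaxone, ceftazidime

Imipenem 16 μg/mL: ≥ 8 μg/mL — R
Colistin: 32 μg/mL is ≥ 32 μg/mL — R
Vancomycin (128 μg/mL) ≥ 8 μg/mL → R
Cefuroxime (8 μg/mL) = 8 μg/mL → intermediate
Ceftriaxone 0.06 μg/mL: ≤ 0.25 μg/mL — susceptible
Piperacillin-tazobactam (64 μg/mL) ≥ 16 μg/mL ⇒ Resistant
Amikacin 256 μg/mL: ≥ 16 μg/mL ⇒ R
Ceftazidime 0.25 μg/mL: ≤ 16 μg/mL — susceptible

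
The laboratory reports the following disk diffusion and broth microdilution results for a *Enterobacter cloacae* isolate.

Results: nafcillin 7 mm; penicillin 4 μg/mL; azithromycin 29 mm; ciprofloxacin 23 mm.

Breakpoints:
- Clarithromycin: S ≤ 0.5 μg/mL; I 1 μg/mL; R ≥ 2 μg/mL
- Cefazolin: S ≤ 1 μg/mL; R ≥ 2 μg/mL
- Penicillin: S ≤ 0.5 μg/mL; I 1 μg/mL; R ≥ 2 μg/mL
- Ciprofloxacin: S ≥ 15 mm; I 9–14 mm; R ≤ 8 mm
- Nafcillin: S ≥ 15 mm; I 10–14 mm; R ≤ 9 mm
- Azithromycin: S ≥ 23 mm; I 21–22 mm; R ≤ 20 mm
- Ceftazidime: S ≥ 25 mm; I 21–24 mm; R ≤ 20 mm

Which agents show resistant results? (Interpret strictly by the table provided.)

Nafcillin 7 mm: ≤ 9 mm ⇒ resistant
Penicillin (4 μg/mL) ≥ 2 μg/mL — R
Azithromycin (29 mm) ≥ 23 mm — susceptible
Ciprofloxacin: 23 mm is ≥ 15 mm — susceptible

nafcillin, penicillin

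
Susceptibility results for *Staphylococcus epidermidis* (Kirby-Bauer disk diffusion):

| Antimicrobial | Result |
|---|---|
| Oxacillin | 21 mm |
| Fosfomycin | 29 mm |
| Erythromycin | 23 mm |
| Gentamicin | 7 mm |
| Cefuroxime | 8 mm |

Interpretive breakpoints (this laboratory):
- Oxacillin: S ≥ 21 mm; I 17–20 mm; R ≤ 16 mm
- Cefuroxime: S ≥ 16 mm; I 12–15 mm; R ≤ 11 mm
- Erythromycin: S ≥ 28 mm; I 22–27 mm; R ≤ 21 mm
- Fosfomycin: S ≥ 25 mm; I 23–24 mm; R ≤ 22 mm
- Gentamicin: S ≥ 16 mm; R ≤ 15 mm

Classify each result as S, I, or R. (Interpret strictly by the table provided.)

Oxacillin (21 mm) ≥ 21 mm — susceptible
Fosfomycin: 29 mm is ≥ 25 mm ⇒ S
Erythromycin (23 mm) in 22–27 mm → I
Gentamicin 7 mm: ≤ 15 mm → R
Cefuroxime 8 mm: ≤ 11 mm → Resistant

S, S, I, R, R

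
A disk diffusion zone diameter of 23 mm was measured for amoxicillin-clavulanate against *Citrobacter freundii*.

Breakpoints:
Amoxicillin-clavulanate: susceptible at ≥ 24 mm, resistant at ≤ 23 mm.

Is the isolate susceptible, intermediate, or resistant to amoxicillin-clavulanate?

Amoxicillin-clavulanate (23 mm) ≤ 23 mm ⇒ R

Resistant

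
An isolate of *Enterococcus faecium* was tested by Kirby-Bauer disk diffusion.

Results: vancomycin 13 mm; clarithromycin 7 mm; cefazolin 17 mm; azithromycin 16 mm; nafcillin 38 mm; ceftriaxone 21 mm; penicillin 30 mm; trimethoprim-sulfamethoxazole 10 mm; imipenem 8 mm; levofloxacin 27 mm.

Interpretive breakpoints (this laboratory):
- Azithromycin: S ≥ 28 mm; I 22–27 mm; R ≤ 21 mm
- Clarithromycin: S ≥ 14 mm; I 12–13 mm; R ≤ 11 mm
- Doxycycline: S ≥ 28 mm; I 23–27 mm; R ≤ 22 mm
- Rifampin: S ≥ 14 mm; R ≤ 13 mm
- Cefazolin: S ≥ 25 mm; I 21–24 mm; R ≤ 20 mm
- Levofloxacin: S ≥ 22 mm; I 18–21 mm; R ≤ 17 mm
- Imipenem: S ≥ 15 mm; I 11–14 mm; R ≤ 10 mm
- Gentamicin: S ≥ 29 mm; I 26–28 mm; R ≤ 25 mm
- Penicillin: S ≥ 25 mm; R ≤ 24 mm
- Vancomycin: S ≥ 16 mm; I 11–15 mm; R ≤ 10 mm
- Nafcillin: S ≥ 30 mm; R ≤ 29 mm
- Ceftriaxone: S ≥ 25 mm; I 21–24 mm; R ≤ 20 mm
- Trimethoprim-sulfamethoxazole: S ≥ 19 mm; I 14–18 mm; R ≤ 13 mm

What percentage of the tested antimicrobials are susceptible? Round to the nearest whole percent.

Vancomycin 13 mm: in 11–15 mm → I
Clarithromycin 7 mm: ≤ 11 mm ⇒ Resistant
Cefazolin: 17 mm is ≤ 20 mm — Resistant
Azithromycin (16 mm) ≤ 21 mm — resistant
Nafcillin: 38 mm is ≥ 30 mm ⇒ susceptible
Ceftriaxone (21 mm) in 21–24 mm — intermediate
Penicillin 30 mm: ≥ 25 mm ⇒ susceptible
Trimethoprim-sulfamethoxazole (10 mm) ≤ 13 mm → Resistant
Imipenem (8 mm) ≤ 10 mm — resistant
Levofloxacin (27 mm) ≥ 22 mm ⇒ S
Susceptible: 3/10

30%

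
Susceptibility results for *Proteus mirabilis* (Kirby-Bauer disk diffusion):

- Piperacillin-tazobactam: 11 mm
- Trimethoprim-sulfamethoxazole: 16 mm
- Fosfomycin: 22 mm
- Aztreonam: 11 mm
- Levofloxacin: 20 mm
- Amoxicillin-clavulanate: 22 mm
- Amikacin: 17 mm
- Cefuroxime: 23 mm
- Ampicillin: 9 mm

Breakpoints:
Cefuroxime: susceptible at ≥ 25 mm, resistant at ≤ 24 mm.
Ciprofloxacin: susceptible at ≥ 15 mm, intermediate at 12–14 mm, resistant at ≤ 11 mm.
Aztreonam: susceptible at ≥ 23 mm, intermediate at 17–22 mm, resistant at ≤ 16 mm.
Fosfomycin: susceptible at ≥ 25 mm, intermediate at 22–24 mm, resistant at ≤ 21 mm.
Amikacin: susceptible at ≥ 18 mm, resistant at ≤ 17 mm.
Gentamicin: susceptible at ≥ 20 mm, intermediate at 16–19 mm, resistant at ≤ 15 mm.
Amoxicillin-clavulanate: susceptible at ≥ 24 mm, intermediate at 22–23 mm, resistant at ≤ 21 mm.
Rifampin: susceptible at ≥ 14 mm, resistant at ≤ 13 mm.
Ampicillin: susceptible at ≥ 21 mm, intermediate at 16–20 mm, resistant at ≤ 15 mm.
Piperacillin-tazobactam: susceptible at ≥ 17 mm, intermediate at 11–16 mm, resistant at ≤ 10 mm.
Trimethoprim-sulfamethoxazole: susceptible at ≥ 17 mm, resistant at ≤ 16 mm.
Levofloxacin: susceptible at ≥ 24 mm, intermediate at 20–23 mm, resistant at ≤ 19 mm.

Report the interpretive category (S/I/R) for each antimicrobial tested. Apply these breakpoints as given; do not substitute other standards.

I, R, I, R, I, I, R, R, R

Piperacillin-tazobactam (11 mm) in 11–16 mm — intermediate
Trimethoprim-sulfamethoxazole 16 mm: ≤ 16 mm → Resistant
Fosfomycin (22 mm) in 22–24 mm — intermediate
Aztreonam (11 mm) ≤ 16 mm — R
Levofloxacin: 20 mm is in 20–23 mm ⇒ Intermediate
Amoxicillin-clavulanate: 22 mm is in 22–23 mm → I
Amikacin: 17 mm is ≤ 17 mm → Resistant
Cefuroxime (23 mm) ≤ 24 mm — R
Ampicillin: 9 mm is ≤ 15 mm — Resistant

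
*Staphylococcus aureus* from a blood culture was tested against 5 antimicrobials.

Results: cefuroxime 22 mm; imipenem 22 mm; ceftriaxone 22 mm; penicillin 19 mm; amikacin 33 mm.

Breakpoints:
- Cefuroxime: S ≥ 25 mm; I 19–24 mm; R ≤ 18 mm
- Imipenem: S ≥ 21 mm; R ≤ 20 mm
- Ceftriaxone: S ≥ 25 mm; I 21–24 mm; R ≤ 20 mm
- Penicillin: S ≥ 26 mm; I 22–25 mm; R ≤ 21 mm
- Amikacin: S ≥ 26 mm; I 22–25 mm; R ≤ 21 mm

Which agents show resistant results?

penicillin

Cefuroxime: 22 mm is in 19–24 mm — I
Imipenem: 22 mm is ≥ 21 mm — Susceptible
Ceftriaxone (22 mm) in 21–24 mm ⇒ Intermediate
Penicillin: 19 mm is ≤ 21 mm ⇒ R
Amikacin (33 mm) ≥ 26 mm ⇒ S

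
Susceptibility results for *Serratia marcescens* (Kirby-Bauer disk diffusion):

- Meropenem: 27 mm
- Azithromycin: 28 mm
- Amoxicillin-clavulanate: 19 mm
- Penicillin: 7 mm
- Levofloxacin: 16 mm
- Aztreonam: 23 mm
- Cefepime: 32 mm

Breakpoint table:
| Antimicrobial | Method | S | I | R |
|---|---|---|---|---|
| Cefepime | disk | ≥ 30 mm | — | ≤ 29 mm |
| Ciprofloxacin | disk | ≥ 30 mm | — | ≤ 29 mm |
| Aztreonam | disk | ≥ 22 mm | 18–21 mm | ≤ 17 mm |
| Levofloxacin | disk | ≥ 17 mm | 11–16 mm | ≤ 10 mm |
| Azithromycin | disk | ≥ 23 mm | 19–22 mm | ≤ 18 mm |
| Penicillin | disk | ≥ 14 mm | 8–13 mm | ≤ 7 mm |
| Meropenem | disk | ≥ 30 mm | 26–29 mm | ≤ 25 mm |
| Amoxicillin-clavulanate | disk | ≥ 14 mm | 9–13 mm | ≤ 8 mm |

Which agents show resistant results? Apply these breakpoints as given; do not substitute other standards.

Meropenem (27 mm) in 26–29 mm ⇒ I
Azithromycin (28 mm) ≥ 23 mm ⇒ susceptible
Amoxicillin-clavulanate 19 mm: ≥ 14 mm → S
Penicillin (7 mm) ≤ 7 mm ⇒ Resistant
Levofloxacin: 16 mm is in 11–16 mm → I
Aztreonam (23 mm) ≥ 22 mm → susceptible
Cefepime 32 mm: ≥ 30 mm → Susceptible

penicillin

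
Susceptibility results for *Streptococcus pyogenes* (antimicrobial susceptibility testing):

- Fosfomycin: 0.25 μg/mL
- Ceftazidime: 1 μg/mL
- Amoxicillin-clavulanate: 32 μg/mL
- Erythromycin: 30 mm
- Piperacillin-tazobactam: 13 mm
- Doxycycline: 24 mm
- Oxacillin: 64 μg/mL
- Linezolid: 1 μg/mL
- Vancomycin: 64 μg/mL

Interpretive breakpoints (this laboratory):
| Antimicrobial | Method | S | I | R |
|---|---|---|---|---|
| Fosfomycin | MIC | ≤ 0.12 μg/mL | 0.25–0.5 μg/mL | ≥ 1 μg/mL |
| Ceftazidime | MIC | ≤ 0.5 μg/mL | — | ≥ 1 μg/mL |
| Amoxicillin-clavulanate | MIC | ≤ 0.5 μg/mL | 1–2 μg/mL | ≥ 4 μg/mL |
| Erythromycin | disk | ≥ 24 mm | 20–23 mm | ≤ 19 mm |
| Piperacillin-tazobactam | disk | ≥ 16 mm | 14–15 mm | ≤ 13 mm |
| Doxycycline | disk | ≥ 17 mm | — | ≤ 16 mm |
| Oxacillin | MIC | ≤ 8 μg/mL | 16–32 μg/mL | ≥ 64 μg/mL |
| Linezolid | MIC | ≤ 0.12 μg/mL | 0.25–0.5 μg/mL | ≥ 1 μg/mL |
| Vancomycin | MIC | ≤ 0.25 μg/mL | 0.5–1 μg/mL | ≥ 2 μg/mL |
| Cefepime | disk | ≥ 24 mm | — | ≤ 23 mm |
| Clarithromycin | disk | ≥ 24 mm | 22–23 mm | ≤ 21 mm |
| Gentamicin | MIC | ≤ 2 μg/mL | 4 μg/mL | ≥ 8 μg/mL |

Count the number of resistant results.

Fosfomycin: 0.25 μg/mL is in 0.25–0.5 μg/mL — I
Ceftazidime (1 μg/mL) ≥ 1 μg/mL → resistant
Amoxicillin-clavulanate: 32 μg/mL is ≥ 4 μg/mL — Resistant
Erythromycin 30 mm: ≥ 24 mm → Susceptible
Piperacillin-tazobactam (13 mm) ≤ 13 mm — Resistant
Doxycycline 24 mm: ≥ 17 mm — Susceptible
Oxacillin 64 μg/mL: ≥ 64 μg/mL — resistant
Linezolid 1 μg/mL: ≥ 1 μg/mL → resistant
Vancomycin: 64 μg/mL is ≥ 2 μg/mL → resistant
Resistant: 6

6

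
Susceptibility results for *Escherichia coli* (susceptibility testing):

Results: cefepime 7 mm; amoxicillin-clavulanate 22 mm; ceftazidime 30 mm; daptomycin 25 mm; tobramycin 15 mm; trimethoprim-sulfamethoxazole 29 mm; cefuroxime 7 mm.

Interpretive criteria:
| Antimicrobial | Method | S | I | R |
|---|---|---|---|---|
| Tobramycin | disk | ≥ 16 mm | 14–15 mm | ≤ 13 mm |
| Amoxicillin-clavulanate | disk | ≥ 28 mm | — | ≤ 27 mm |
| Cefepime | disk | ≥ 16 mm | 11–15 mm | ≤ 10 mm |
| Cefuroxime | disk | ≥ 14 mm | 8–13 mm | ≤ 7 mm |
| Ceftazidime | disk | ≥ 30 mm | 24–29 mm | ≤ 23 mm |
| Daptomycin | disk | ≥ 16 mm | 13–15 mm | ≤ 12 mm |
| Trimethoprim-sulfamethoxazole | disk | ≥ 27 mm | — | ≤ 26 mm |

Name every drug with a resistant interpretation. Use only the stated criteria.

cefepime, amoxicillin-clavulanate, cefuroxime

Cefepime 7 mm: ≤ 10 mm ⇒ Resistant
Amoxicillin-clavulanate 22 mm: ≤ 27 mm — resistant
Ceftazidime (30 mm) ≥ 30 mm → Susceptible
Daptomycin: 25 mm is ≥ 16 mm → S
Tobramycin 15 mm: in 14–15 mm ⇒ intermediate
Trimethoprim-sulfamethoxazole (29 mm) ≥ 27 mm ⇒ Susceptible
Cefuroxime: 7 mm is ≤ 7 mm ⇒ resistant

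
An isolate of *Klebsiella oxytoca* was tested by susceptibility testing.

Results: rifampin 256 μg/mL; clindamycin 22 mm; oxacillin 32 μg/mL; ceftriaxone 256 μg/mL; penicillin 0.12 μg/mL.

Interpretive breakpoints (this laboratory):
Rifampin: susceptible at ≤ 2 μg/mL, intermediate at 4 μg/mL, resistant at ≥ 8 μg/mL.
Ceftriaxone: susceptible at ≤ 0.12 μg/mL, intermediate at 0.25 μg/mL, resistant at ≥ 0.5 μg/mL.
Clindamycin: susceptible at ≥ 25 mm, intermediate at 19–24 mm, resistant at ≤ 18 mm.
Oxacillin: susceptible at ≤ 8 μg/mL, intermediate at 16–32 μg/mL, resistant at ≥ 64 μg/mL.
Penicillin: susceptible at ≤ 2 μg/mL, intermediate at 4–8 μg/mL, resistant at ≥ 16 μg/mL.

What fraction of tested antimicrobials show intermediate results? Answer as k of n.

2 of 5

Rifampin: 256 μg/mL is ≥ 8 μg/mL — Resistant
Clindamycin (22 mm) in 19–24 mm → Intermediate
Oxacillin (32 μg/mL) in 16–32 μg/mL → I
Ceftriaxone 256 μg/mL: ≥ 0.5 μg/mL — resistant
Penicillin (0.12 μg/mL) ≤ 2 μg/mL — Susceptible
Intermediate: 2/5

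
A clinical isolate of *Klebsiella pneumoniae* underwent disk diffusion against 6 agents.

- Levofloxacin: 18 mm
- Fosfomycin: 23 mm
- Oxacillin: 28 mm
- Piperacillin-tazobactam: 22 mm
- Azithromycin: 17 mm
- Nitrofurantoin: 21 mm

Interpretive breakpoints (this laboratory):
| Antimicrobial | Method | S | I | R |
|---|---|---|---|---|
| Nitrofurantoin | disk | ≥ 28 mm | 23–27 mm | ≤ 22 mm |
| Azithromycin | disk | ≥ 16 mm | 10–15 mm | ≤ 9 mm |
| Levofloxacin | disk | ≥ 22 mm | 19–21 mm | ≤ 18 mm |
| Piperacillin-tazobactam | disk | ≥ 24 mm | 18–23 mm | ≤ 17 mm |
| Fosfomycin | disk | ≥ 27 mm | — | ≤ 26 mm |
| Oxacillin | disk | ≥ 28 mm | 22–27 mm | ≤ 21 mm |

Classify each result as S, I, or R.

R, R, S, I, S, R

Levofloxacin (18 mm) ≤ 18 mm — Resistant
Fosfomycin 23 mm: ≤ 26 mm ⇒ Resistant
Oxacillin (28 mm) ≥ 28 mm ⇒ S
Piperacillin-tazobactam (22 mm) in 18–23 mm → Intermediate
Azithromycin 17 mm: ≥ 16 mm → Susceptible
Nitrofurantoin 21 mm: ≤ 22 mm ⇒ R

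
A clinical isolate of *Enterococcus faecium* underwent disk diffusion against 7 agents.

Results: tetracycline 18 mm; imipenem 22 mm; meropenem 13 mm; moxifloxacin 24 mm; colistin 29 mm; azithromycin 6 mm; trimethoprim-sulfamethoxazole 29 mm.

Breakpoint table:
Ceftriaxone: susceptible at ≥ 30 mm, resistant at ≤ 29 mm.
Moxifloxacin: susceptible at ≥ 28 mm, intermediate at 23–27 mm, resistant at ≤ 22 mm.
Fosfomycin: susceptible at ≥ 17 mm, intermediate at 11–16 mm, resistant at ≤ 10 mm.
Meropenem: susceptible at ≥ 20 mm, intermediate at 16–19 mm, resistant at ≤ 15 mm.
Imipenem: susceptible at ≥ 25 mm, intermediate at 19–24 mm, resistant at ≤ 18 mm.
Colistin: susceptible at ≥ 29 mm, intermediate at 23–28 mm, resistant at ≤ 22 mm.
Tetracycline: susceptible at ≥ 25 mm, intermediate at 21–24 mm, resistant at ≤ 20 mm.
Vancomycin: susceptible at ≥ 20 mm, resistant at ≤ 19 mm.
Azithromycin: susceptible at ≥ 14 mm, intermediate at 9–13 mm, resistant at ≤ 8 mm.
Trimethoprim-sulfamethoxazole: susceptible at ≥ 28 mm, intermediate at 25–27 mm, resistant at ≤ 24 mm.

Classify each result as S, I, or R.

R, I, R, I, S, R, S

Tetracycline 18 mm: ≤ 20 mm — Resistant
Imipenem (22 mm) in 19–24 mm → intermediate
Meropenem (13 mm) ≤ 15 mm → resistant
Moxifloxacin 24 mm: in 23–27 mm — Intermediate
Colistin: 29 mm is ≥ 29 mm — Susceptible
Azithromycin: 6 mm is ≤ 8 mm → Resistant
Trimethoprim-sulfamethoxazole (29 mm) ≥ 28 mm → Susceptible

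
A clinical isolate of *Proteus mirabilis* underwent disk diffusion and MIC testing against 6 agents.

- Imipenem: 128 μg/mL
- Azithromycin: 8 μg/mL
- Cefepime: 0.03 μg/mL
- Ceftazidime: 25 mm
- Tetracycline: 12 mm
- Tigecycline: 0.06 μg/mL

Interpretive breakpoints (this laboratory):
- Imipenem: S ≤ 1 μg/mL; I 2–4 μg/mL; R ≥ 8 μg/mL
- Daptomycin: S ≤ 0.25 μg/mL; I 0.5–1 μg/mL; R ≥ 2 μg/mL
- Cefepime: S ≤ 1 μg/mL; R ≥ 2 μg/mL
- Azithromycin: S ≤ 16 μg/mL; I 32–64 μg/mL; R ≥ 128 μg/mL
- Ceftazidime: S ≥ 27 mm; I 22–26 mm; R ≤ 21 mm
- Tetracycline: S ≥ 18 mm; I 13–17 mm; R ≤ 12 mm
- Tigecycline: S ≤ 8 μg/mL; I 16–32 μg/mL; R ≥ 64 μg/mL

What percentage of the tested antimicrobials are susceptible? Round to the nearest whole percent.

50%

Imipenem 128 μg/mL: ≥ 8 μg/mL — Resistant
Azithromycin (8 μg/mL) ≤ 16 μg/mL → susceptible
Cefepime 0.03 μg/mL: ≤ 1 μg/mL — Susceptible
Ceftazidime (25 mm) in 22–26 mm ⇒ Intermediate
Tetracycline (12 mm) ≤ 12 mm → R
Tigecycline: 0.06 μg/mL is ≤ 8 μg/mL ⇒ Susceptible
Susceptible: 3/6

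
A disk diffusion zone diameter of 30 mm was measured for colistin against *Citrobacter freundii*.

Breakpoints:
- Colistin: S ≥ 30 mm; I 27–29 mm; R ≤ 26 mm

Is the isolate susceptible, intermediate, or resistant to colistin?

S

Colistin 30 mm: ≥ 30 mm ⇒ Susceptible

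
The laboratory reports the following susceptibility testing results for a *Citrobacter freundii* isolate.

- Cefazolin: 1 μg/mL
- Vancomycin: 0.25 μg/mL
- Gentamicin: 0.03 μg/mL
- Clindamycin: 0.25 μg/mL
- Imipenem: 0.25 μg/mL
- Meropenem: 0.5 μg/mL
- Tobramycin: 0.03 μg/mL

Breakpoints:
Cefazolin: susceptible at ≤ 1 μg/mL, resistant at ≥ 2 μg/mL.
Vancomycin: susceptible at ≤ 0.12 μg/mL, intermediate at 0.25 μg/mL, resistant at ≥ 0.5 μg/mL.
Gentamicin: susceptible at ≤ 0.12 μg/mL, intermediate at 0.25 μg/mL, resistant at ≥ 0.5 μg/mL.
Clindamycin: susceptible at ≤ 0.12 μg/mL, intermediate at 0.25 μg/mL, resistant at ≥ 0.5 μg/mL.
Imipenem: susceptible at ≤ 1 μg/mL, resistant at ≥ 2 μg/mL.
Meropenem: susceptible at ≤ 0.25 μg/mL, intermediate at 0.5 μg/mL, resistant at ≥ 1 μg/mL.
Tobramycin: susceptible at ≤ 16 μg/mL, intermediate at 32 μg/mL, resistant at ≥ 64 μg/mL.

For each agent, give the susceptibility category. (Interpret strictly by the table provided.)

Cefazolin 1 μg/mL: ≤ 1 μg/mL — susceptible
Vancomycin (0.25 μg/mL) = 0.25 μg/mL → I
Gentamicin 0.03 μg/mL: ≤ 0.12 μg/mL → Susceptible
Clindamycin (0.25 μg/mL) = 0.25 μg/mL — I
Imipenem 0.25 μg/mL: ≤ 1 μg/mL ⇒ S
Meropenem: 0.5 μg/mL is = 0.5 μg/mL ⇒ intermediate
Tobramycin: 0.03 μg/mL is ≤ 16 μg/mL ⇒ Susceptible

S, I, S, I, S, I, S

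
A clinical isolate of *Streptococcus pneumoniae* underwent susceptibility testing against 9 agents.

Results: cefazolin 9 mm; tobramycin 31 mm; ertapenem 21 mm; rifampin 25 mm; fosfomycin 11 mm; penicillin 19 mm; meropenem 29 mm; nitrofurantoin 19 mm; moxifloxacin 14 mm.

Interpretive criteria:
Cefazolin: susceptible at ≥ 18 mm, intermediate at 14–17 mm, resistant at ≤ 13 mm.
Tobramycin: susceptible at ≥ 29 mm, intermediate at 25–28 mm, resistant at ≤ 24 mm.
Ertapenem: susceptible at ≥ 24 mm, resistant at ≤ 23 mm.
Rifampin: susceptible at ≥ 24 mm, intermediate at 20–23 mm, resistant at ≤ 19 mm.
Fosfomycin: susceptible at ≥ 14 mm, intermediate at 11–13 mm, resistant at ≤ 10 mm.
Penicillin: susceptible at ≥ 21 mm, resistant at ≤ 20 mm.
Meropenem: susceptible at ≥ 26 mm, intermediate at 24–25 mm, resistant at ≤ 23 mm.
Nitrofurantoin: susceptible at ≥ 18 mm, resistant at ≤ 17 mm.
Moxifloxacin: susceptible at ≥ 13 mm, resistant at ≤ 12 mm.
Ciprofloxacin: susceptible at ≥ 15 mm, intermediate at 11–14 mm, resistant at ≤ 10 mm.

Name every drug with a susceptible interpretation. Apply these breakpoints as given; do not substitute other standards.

Cefazolin 9 mm: ≤ 13 mm — resistant
Tobramycin: 31 mm is ≥ 29 mm — susceptible
Ertapenem 21 mm: ≤ 23 mm → resistant
Rifampin 25 mm: ≥ 24 mm — susceptible
Fosfomycin: 11 mm is in 11–13 mm ⇒ Intermediate
Penicillin (19 mm) ≤ 20 mm — resistant
Meropenem: 29 mm is ≥ 26 mm ⇒ Susceptible
Nitrofurantoin (19 mm) ≥ 18 mm → susceptible
Moxifloxacin (14 mm) ≥ 13 mm → susceptible

tobramycin, rifampin, meropenem, nitrofurantoin, moxifloxacin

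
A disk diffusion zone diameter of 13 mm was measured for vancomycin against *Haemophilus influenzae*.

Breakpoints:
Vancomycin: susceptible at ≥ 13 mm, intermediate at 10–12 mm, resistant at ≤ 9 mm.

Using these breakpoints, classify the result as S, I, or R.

Vancomycin (13 mm) ≥ 13 mm → S

S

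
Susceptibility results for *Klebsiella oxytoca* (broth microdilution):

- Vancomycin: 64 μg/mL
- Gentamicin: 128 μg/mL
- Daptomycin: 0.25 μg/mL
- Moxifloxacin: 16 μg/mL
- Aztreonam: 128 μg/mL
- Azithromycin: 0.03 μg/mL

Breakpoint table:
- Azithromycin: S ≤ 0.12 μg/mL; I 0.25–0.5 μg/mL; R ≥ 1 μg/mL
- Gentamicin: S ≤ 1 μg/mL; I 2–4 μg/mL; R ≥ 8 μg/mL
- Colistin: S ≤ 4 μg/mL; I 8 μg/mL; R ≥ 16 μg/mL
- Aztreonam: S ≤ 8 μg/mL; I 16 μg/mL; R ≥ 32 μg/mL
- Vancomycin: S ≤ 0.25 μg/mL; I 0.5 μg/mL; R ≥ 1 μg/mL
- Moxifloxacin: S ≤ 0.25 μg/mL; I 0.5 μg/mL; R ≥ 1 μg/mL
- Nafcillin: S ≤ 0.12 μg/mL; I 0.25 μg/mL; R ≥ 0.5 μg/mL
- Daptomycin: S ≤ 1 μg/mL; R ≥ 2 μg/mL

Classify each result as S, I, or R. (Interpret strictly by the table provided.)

Vancomycin (64 μg/mL) ≥ 1 μg/mL → resistant
Gentamicin (128 μg/mL) ≥ 8 μg/mL ⇒ R
Daptomycin (0.25 μg/mL) ≤ 1 μg/mL ⇒ S
Moxifloxacin 16 μg/mL: ≥ 1 μg/mL ⇒ resistant
Aztreonam (128 μg/mL) ≥ 32 μg/mL — resistant
Azithromycin: 0.03 μg/mL is ≤ 0.12 μg/mL → susceptible

R, R, S, R, R, S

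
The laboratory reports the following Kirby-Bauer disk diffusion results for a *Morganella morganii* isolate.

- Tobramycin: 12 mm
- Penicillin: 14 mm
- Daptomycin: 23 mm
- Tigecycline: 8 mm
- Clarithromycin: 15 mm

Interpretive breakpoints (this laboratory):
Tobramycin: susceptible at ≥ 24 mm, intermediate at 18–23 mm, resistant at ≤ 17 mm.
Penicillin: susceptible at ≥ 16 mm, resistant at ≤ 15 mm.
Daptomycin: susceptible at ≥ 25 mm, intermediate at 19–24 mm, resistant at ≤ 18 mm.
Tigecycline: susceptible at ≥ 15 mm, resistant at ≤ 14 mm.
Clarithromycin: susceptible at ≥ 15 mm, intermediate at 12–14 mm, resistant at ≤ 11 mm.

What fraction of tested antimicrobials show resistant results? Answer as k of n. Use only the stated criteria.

3 of 5

Tobramycin 12 mm: ≤ 17 mm ⇒ R
Penicillin: 14 mm is ≤ 15 mm → resistant
Daptomycin: 23 mm is in 19–24 mm → Intermediate
Tigecycline: 8 mm is ≤ 14 mm ⇒ resistant
Clarithromycin: 15 mm is ≥ 15 mm — S
Resistant: 3/5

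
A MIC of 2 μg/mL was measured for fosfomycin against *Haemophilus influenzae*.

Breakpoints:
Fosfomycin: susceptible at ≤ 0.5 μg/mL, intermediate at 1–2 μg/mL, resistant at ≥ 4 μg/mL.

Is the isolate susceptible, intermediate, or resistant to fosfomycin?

Fosfomycin: 2 μg/mL is in 1–2 μg/mL — Intermediate

Intermediate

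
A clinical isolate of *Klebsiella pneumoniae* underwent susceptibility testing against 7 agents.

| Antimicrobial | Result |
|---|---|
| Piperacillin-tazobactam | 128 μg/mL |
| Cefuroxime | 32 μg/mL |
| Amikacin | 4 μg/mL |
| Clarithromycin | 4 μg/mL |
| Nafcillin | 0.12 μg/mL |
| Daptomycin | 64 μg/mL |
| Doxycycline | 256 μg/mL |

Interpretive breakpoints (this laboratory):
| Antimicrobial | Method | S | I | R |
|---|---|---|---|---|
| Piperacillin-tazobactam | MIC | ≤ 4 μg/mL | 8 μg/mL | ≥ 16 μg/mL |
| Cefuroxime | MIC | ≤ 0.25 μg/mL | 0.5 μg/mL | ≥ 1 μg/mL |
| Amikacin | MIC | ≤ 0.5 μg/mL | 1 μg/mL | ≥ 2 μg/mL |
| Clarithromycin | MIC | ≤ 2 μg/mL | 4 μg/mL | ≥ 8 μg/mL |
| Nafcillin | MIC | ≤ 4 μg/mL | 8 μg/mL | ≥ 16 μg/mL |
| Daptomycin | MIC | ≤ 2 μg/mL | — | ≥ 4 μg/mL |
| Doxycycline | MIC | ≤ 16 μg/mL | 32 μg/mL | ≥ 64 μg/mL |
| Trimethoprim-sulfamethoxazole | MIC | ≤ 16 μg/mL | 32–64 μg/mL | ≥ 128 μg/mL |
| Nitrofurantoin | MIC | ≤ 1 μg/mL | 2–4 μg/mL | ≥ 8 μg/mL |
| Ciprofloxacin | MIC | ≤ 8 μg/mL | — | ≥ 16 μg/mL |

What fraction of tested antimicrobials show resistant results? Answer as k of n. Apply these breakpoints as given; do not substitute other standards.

Piperacillin-tazobactam (128 μg/mL) ≥ 16 μg/mL ⇒ resistant
Cefuroxime: 32 μg/mL is ≥ 1 μg/mL → Resistant
Amikacin 4 μg/mL: ≥ 2 μg/mL ⇒ Resistant
Clarithromycin 4 μg/mL: = 4 μg/mL ⇒ Intermediate
Nafcillin (0.12 μg/mL) ≤ 4 μg/mL ⇒ susceptible
Daptomycin (64 μg/mL) ≥ 4 μg/mL ⇒ resistant
Doxycycline (256 μg/mL) ≥ 64 μg/mL — Resistant
Resistant: 5/7

5 of 7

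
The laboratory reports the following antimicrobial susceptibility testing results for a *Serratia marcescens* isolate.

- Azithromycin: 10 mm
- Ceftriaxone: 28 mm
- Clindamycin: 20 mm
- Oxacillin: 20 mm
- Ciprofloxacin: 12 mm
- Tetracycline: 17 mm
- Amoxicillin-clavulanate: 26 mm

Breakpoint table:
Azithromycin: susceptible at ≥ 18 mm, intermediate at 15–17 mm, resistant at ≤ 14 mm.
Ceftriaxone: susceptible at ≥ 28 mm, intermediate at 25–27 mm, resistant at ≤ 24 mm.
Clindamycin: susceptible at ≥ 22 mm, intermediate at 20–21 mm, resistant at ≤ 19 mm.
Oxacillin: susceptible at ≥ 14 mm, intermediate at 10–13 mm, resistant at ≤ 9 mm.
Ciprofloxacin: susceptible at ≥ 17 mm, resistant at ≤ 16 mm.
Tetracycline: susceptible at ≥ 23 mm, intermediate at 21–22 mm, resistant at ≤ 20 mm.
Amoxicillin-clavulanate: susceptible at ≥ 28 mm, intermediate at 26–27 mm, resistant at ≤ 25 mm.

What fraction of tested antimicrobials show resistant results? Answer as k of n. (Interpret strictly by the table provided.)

Azithromycin: 10 mm is ≤ 14 mm → R
Ceftriaxone: 28 mm is ≥ 28 mm — susceptible
Clindamycin 20 mm: in 20–21 mm — I
Oxacillin 20 mm: ≥ 14 mm → Susceptible
Ciprofloxacin: 12 mm is ≤ 16 mm ⇒ R
Tetracycline (17 mm) ≤ 20 mm — Resistant
Amoxicillin-clavulanate: 26 mm is in 26–27 mm → I
Resistant: 3/7

3 of 7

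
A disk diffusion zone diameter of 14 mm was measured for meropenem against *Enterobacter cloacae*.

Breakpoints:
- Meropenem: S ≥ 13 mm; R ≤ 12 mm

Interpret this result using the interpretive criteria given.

Meropenem: 14 mm is ≥ 13 mm → susceptible

S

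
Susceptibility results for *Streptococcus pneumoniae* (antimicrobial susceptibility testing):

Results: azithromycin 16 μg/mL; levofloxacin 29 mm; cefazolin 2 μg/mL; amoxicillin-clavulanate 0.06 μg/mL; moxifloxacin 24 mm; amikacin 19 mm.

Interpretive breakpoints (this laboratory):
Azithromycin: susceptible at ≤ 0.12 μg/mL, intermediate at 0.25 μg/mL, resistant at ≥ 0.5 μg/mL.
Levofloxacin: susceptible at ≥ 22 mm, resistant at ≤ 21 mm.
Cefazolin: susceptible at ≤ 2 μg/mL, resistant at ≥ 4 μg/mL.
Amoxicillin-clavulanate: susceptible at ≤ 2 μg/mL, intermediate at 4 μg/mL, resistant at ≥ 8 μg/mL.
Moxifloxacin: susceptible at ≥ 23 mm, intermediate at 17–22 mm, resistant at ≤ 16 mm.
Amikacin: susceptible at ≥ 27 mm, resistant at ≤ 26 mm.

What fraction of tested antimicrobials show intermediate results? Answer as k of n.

Azithromycin: 16 μg/mL is ≥ 0.5 μg/mL → resistant
Levofloxacin 29 mm: ≥ 22 mm → susceptible
Cefazolin 2 μg/mL: ≤ 2 μg/mL — susceptible
Amoxicillin-clavulanate: 0.06 μg/mL is ≤ 2 μg/mL — Susceptible
Moxifloxacin (24 mm) ≥ 23 mm ⇒ S
Amikacin 19 mm: ≤ 26 mm → R
Intermediate: 0/6

0 of 6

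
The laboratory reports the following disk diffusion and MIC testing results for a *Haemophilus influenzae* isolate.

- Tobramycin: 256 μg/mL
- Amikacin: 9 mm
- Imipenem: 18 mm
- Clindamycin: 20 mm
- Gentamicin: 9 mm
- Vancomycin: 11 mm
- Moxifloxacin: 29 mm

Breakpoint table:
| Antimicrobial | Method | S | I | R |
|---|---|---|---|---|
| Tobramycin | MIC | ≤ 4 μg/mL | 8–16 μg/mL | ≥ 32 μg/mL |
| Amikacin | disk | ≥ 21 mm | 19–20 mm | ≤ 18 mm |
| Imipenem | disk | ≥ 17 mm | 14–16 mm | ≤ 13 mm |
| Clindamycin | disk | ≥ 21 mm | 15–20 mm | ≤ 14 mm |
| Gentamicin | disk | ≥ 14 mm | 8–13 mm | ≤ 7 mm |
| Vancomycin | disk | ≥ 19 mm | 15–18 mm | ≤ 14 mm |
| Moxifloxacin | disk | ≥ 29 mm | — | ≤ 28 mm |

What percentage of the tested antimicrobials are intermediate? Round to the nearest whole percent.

Tobramycin 256 μg/mL: ≥ 32 μg/mL ⇒ Resistant
Amikacin 9 mm: ≤ 18 mm → Resistant
Imipenem: 18 mm is ≥ 17 mm ⇒ S
Clindamycin: 20 mm is in 15–20 mm ⇒ Intermediate
Gentamicin (9 mm) in 8–13 mm ⇒ I
Vancomycin: 11 mm is ≤ 14 mm — resistant
Moxifloxacin (29 mm) ≥ 29 mm → S
Intermediate: 2/7

29%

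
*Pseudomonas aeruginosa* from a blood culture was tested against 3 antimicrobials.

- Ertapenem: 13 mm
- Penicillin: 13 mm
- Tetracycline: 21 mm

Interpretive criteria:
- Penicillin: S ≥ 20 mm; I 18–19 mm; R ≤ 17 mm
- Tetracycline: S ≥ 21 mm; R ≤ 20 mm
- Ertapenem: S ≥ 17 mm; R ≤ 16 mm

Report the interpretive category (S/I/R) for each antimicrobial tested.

Ertapenem 13 mm: ≤ 16 mm — Resistant
Penicillin 13 mm: ≤ 17 mm — resistant
Tetracycline 21 mm: ≥ 21 mm → susceptible

R, R, S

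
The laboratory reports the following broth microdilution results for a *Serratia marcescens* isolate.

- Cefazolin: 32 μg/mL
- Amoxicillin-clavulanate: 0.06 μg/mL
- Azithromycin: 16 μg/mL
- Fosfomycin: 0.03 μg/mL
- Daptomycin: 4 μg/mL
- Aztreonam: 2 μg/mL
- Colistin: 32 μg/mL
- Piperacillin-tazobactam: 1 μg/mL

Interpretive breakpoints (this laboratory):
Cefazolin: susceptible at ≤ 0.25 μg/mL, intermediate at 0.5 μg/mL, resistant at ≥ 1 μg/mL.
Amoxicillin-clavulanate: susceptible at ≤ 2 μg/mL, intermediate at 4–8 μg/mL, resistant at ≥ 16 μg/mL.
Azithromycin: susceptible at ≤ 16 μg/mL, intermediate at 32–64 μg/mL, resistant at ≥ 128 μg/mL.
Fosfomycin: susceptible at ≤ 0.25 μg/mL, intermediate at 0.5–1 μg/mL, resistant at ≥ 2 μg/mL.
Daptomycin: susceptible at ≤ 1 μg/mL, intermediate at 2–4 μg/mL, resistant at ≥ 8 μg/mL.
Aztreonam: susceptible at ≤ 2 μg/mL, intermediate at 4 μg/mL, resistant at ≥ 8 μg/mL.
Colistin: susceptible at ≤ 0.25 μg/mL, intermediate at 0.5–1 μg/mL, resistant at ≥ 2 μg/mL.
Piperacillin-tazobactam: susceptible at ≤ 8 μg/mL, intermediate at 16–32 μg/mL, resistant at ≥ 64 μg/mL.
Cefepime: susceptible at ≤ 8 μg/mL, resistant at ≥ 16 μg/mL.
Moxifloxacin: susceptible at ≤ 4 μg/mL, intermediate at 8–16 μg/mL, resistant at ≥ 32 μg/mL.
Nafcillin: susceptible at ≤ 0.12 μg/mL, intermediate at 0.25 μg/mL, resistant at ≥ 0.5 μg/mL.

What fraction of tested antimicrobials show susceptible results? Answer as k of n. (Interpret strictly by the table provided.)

5 of 8

Cefazolin 32 μg/mL: ≥ 1 μg/mL → R
Amoxicillin-clavulanate 0.06 μg/mL: ≤ 2 μg/mL → S
Azithromycin (16 μg/mL) ≤ 16 μg/mL — S
Fosfomycin (0.03 μg/mL) ≤ 0.25 μg/mL ⇒ Susceptible
Daptomycin: 4 μg/mL is in 2–4 μg/mL ⇒ I
Aztreonam (2 μg/mL) ≤ 2 μg/mL ⇒ Susceptible
Colistin: 32 μg/mL is ≥ 2 μg/mL → Resistant
Piperacillin-tazobactam 1 μg/mL: ≤ 8 μg/mL ⇒ S
Susceptible: 5/8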